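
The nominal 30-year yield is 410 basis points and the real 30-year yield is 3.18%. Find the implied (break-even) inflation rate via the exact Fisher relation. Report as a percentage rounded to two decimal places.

0.89%

(1 + π) = (1 + i)/(1 + r) = 1.04100 / 1.03180 = 1.008916
Break-even inflation = 1.008916 − 1 → 0.89%.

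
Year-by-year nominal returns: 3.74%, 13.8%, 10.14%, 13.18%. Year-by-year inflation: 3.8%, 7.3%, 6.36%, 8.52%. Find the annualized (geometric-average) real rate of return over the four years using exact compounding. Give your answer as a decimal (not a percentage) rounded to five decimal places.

0.03438

Nominal growth factor = 1.0374 × 1.1380 × 1.1014 × 1.1318 = 1.47164571
Price-level growth factor = 1.0380 × 1.0730 × 1.0636 × 1.0852 = 1.28553880
Real growth factor = 1.47164571 / 1.28553880 = 1.14476957
Annualized real rate = 1.14476957^(1/4) − 1 = 3.4379% → 0.03438.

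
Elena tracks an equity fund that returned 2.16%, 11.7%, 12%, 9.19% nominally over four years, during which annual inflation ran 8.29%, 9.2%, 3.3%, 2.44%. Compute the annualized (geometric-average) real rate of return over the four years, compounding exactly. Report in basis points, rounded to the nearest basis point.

Compound the nominal returns: 1.0216 × 1.1170 × 1.1200 × 1.0919 = 1.39551640.
Compound inflation: 1.0829 × 1.0920 × 1.0330 × 1.0244 = 1.25135601.
Deflate: 1.39551640 / 1.25135601 = 1.11520334.
Annualized real rate = 1.11520334^(1/4) − 1 = 2.7634% → 276 basis points.

276 basis points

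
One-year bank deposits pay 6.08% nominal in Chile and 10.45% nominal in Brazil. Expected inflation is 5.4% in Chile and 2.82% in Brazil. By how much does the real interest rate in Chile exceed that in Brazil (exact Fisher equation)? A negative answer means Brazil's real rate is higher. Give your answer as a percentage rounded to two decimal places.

Chile: (1 + 0.0608)/(1 + 0.0540) − 1 = 0.6452%
Brazil: (1 + 0.1045)/(1 + 0.0282) − 1 = 7.4207%
Differential = 0.6452% − 7.4207% = -6.7756% → -6.78%.

-6.78%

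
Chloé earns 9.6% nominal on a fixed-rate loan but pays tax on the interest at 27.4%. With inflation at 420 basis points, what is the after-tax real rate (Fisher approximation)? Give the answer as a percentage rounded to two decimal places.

After-tax nominal return = 9.6% × (1 − 0.274) = 6.9696%.
r ≈ 6.9696% − 4.2% → 2.77%.

2.77%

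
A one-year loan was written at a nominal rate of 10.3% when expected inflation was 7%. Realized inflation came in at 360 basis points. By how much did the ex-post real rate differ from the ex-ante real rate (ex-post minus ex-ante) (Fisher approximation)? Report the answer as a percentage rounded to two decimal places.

Ex-ante: 10.3% − 7% = 3.300%
Ex-post: 10.3% − 3.6% = 6.700%
Difference (ex-post − ex-ante) = 3.4000% → 3.40%.

3.40%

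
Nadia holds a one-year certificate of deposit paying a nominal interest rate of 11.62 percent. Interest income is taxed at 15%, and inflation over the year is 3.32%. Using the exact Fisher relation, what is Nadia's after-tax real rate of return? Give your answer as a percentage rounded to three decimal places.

After-tax nominal return = 11.62% × (1 − 0.15) = 9.8770%.
1 + r = 1.09877 / 1.03320 = 1.063463
After-tax real rate = 1.063463 − 1 → 6.346%.

6.346%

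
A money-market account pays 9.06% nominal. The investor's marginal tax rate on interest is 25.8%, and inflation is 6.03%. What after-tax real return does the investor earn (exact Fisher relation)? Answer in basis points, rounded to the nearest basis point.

65 basis points

After-tax nominal return = 9.06% × (1 − 0.258) = 6.72252%.
1 + r = 1.0672252 / 1.06030 = 1.006531
After-tax real rate = 1.006531 − 1 → 65 basis points.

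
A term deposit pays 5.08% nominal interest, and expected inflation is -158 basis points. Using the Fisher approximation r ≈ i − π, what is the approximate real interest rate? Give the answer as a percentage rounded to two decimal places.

6.66%

r ≈ i − π = 5.08% − (-1.58%) = 6.66%.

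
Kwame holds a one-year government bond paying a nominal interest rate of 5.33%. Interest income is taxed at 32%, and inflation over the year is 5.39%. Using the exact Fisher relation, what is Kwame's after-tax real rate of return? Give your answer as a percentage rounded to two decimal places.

-1.68%

After-tax nominal return = 5.33% × (1 − 0.32) = 3.6244%.
1 + r = 1.036244 / 1.05390 = 0.983247
After-tax real rate = 0.983247 − 1 → -1.68%.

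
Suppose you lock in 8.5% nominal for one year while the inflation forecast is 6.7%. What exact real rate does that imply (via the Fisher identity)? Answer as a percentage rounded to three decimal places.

1.687%

By the Fisher identity, 1 + r = (1 + i)/(1 + π).
1 + r = 1.08500 / 1.06700 = 1.016870
r = 1.016870 − 1 = 1.6870%, i.e. 1.687%.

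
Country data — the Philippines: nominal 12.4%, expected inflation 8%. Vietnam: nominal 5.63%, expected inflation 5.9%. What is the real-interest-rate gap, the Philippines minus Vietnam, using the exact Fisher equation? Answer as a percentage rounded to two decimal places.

4.33%

The Philippines: (1 + 0.1240)/(1 + 0.0800) − 1 = 4.0741%
Vietnam: (1 + 0.0563)/(1 + 0.0590) − 1 = -0.2550%
Differential = 4.0741% − (-0.2550%) = 4.3290% → 4.33%.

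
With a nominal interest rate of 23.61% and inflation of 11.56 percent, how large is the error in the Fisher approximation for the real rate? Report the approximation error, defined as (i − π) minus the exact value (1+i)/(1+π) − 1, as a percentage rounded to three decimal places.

Approximate: r ≈ 23.610% − 11.560% = 12.0500%
Exact: (1 + 0.2361)/(1 + 0.1156) − 1 = 10.8014%
Error = 12.0500% − 10.8014% = 1.2486% → 1.249%.

1.249%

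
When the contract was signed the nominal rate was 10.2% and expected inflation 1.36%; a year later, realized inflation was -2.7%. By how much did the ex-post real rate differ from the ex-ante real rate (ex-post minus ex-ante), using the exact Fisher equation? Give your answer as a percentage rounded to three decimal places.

Ex-ante: (1 + 0.1020)/(1 + 0.0136) − 1 = 8.7214%
Ex-post: (1 + 0.1020)/(1 − 0.0270) − 1 = 13.2580%
Difference (ex-post − ex-ante) = 4.5366% → 4.537%.

4.537%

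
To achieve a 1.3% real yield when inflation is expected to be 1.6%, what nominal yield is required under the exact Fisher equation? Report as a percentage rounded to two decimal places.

(1 + i) = (1 + r)(1 + π) = 1.01300 × 1.01600 = 1.029208
i = 1.029208 − 1, so the required nominal rate is 2.92%.

2.92%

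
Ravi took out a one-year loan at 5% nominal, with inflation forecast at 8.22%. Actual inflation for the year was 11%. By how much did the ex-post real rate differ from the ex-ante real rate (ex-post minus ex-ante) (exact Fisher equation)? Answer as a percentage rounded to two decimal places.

-2.43%

Ex-ante: (1 + 0.0500)/(1 + 0.0822) − 1 = -2.9754%
Ex-post: (1 + 0.0500)/(1 + 0.1100) − 1 = -5.4054%
Difference (ex-post − ex-ante) = -2.4300% → -2.43%.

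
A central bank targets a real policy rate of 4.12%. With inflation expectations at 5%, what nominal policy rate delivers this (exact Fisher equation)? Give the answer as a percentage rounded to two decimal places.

9.33%

(1 + i) = (1 + r)(1 + π) = 1.04120 × 1.05000 = 1.09326
i = 1.09326 − 1, so the required nominal rate is 9.33%.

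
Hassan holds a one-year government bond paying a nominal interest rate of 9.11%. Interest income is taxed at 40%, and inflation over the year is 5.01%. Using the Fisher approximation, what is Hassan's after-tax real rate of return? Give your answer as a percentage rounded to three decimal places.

0.456%

After-tax nominal return = 9.11% × (1 − 0.4) = 5.4660%.
r ≈ 5.4660% − 5.01% → 0.456%.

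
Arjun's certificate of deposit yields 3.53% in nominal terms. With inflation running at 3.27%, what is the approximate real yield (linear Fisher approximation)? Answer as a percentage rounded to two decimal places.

0.26%

r ≈ i − π = 3.53% − 3.27% = 0.26%.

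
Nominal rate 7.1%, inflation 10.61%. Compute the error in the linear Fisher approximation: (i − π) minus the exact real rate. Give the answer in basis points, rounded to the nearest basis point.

Approximate: r ≈ 7.100% − 10.610% = -3.5100%
Exact: (1 + 0.0710)/(1 + 0.1061) − 1 = -3.1733%
Error = -3.5100% − (-3.1733%) = -0.3367% → -34 basis points.

-34 basis points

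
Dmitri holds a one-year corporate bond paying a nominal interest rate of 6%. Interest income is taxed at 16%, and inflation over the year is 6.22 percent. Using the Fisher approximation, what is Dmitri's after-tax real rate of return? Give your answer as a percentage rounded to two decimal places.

-1.18%

After-tax nominal return = 6% × (1 − 0.16) = 5.0400%.
r ≈ 5.0400% − 6.22% → -1.18%.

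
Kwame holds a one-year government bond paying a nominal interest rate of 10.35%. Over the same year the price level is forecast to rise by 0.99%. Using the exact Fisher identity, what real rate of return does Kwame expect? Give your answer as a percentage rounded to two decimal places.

9.27%

1 + r = 1.10350 / 1.00990 = 1.092682
r = 1.092682 − 1 = 9.2682%, i.e. 9.27%.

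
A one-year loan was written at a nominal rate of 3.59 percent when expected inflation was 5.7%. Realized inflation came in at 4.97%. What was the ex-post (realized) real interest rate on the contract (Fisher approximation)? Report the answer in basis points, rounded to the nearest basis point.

-138 basis points

Ex-post: 3.59% − 4.97% = -1.380%
So the realized real rate is -138 basis points.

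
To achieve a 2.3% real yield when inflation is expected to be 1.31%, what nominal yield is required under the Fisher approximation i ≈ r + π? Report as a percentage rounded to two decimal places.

i ≈ r + π = 2.3% + 1.31% = 3.61%.

3.61%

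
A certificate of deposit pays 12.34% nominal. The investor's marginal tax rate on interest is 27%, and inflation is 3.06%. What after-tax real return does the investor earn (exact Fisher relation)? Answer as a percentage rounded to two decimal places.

After-tax nominal return = 12.34% × (1 − 0.27) = 9.0082%.
1 + r = 1.090082 / 1.03060 = 1.057716
After-tax real rate = 1.057716 − 1 → 5.77%.

5.77%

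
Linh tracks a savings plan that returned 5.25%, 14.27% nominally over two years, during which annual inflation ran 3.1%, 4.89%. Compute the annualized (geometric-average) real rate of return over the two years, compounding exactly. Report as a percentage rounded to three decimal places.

Nominal growth factor = 1.0525 × 1.1427 = 1.20269175
Price-level growth factor = 1.0310 × 1.0489 = 1.08141590
Real growth factor = 1.20269175 / 1.08141590 = 1.11214543
Annualized real rate = 1.11214543^(1/2) − 1 = 5.4583% → 5.458%.

5.458%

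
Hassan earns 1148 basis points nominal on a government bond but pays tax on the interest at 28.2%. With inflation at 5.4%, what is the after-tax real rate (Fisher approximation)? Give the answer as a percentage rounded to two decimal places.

After-tax nominal return = 11.48% × (1 − 0.282) = 8.24264%.
r ≈ 8.24264% − 5.4% → 2.84%.

2.84%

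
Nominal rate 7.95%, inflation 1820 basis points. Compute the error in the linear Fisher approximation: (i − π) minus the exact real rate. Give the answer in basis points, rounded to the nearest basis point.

-158 basis points

Approximate: r ≈ 7.950% − 18.200% = -10.2500%
Exact: (1 + 0.0795)/(1 + 0.1820) − 1 = -8.6717%
Error = -10.2500% − (-8.6717%) = -1.5783% → -158 basis points.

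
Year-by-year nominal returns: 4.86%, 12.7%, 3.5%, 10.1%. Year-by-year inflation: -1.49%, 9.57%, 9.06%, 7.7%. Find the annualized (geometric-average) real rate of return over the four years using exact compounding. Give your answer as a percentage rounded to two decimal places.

Nominal growth factor = 1.0486 × 1.1270 × 1.0350 × 1.1010 = 1.34667078
Price-level growth factor = 0.9851 × 1.0957 × 1.0906 × 1.0770 = 1.26780709
Real growth factor = 1.34667078 / 1.26780709 = 1.06220480
Annualized real rate = 1.06220480^(1/4) − 1 = 1.5201% → 1.52%.

1.52%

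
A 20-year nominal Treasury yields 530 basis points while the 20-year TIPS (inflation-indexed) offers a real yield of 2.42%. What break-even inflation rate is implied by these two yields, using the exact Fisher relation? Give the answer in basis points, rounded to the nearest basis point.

281 basis points

(1 + π) = (1 + i)/(1 + r) = 1.05300 / 1.02420 = 1.028120
Break-even inflation = 1.028120 − 1 → 281 basis points.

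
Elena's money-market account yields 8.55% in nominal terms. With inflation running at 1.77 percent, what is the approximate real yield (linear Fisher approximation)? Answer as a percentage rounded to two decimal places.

6.78%

r ≈ i − π = 8.55% − 1.77% = 6.78%.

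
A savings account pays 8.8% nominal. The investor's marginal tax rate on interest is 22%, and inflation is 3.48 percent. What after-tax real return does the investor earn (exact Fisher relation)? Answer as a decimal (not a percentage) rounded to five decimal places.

0.03270

After-tax nominal return = 8.8% × (1 − 0.22) = 6.8640%.
1 + r = 1.06864 / 1.03480 = 1.032702
After-tax real rate = 1.032702 − 1 → 0.03270.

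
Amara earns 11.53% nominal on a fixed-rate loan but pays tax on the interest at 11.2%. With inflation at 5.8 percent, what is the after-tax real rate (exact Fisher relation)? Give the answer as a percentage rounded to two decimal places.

4.20%

After-tax nominal return = 11.53% × (1 − 0.112) = 10.23864%.
1 + r = 1.1023864 / 1.05800 = 1.041953
After-tax real rate = 1.041953 − 1 → 4.20%.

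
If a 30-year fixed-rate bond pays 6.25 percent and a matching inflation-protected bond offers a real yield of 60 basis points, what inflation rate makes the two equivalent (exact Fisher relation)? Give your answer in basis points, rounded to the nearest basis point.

562 basis points

(1 + π) = (1 + i)/(1 + r) = 1.06250 / 1.00600 = 1.056163
Break-even inflation = 1.056163 − 1 → 562 basis points.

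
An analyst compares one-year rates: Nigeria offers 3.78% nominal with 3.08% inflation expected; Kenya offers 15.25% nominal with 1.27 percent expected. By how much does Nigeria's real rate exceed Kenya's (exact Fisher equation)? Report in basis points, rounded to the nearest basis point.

-1313 basis points

Nigeria: (1 + 0.0378)/(1 + 0.0308) − 1 = 0.6791%
Kenya: (1 + 0.1525)/(1 + 0.0127) − 1 = 13.8047%
Differential = 0.6791% − 13.8047% = -13.1256% → -1313 basis points.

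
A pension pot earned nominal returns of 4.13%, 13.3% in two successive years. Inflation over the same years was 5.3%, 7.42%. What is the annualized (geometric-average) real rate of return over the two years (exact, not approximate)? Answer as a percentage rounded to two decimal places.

Compound the nominal returns: 1.0413 × 1.1330 = 1.17979290.
Compound inflation: 1.0530 × 1.0742 = 1.13113260.
Deflate: 1.17979290 / 1.13113260 = 1.04301909.
Annualized real rate = 1.04301909^(1/2) − 1 = 2.1283% → 2.13%.

2.13%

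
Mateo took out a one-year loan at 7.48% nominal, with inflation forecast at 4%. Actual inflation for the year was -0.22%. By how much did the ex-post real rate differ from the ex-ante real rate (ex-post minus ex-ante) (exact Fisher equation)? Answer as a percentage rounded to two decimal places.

4.37%

Ex-ante: (1 + 0.0748)/(1 + 0.0400) − 1 = 3.3462%
Ex-post: (1 + 0.0748)/(1 − 0.0022) − 1 = 7.7170%
Difference (ex-post − ex-ante) = 4.3708% → 4.37%.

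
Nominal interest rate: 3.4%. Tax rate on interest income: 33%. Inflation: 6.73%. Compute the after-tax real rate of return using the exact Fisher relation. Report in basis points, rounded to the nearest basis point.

-417 basis points

After-tax nominal return = 3.4% × (1 − 0.33) = 2.2780%.
1 + r = 1.02278 / 1.06730 = 0.958287
After-tax real rate = 0.958287 − 1 → -417 basis points.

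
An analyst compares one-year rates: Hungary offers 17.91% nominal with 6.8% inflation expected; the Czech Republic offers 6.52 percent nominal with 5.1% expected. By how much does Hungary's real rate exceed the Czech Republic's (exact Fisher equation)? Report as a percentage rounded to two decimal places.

Hungary: (1 + 0.1791)/(1 + 0.0680) − 1 = 10.4026%
The Czech Republic: (1 + 0.0652)/(1 + 0.0510) − 1 = 1.3511%
Differential = 10.4026% − 1.3511% = 9.0515% → 9.05%.

9.05%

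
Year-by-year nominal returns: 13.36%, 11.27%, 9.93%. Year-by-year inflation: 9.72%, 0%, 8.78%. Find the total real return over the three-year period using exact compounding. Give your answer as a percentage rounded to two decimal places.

16.18%

Compound the nominal returns: 1.1336 × 1.1127 × 1.0993 = 1.386609.
Compound inflation: 1.0972 × 1.0000 × 1.0878 = 1.193534.
Deflate: 1.386609 / 1.193534 = 1.161768.
Total real return = 1.161768 − 1 → 16.18%.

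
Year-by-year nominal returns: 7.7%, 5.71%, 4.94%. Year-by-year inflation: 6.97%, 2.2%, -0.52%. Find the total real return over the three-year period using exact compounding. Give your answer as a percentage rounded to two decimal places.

9.86%

Nominal growth factor = 1.0770 × 1.0571 × 1.0494 = 1.194738
Price-level growth factor = 1.0697 × 1.0220 × 0.9948 = 1.087549
Real growth factor = 1.194738 / 1.087549 = 1.098561
Total real return = 1.098561 − 1 → 9.86%.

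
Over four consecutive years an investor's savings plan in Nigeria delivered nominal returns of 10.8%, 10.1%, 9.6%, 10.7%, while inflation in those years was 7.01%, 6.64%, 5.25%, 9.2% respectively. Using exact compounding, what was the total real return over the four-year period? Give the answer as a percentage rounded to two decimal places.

Nominal growth factor = 1.1080 × 1.1010 × 1.0960 × 1.1070 = 1.480080
Price-level growth factor = 1.0701 × 1.0664 × 1.0525 × 1.0920 = 1.311563
Real growth factor = 1.480080 / 1.311563 = 1.128486
Total real return = 1.128486 − 1 → 12.85%.

12.85%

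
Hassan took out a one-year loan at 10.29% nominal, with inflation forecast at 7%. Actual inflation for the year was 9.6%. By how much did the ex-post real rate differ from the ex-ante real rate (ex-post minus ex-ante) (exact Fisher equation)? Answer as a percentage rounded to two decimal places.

-2.45%

Ex-ante: (1 + 0.1029)/(1 + 0.0700) − 1 = 3.0748%
Ex-post: (1 + 0.1029)/(1 + 0.0960) − 1 = 0.6296%
Difference (ex-post − ex-ante) = -2.4452% → -2.45%.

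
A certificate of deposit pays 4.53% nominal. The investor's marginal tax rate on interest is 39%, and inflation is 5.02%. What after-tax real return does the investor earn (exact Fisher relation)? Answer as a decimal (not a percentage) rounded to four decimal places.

After-tax nominal return = 4.53% × (1 − 0.39) = 2.7633%.
1 + r = 1.027633 / 1.05020 = 0.978512
After-tax real rate = 0.978512 − 1 → -0.0215.

-0.0215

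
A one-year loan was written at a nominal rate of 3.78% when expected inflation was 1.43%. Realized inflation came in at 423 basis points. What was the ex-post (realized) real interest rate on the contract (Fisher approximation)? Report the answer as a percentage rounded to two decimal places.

Ex-post: 3.78% − 4.23% = -0.450%
So the realized real rate is -0.45%.

-0.45%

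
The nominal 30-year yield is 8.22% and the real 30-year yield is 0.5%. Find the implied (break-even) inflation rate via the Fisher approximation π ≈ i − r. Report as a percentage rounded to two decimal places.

π ≈ i − r = 8.22% − 0.5% → 7.72%.

7.72%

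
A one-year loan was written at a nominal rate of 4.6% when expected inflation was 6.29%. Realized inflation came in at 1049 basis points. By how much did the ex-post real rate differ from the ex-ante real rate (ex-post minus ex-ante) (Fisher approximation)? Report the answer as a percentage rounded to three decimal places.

Ex-ante: 4.6% − 6.29% = -1.690%
Ex-post: 4.6% − 10.49% = -5.890%
Difference (ex-post − ex-ante) = -4.2000% → -4.200%.

-4.200%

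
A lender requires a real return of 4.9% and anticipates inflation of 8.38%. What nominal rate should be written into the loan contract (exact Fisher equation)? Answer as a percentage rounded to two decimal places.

13.69%

(1 + i) = (1 + r)(1 + π) = 1.04900 × 1.08380 = 1.1369062
i = 1.1369062 − 1, so the required nominal rate is 13.69%.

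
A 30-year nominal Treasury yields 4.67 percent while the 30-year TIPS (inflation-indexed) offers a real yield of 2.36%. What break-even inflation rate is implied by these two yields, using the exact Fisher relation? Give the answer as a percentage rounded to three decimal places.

2.257%

(1 + π) = (1 + i)/(1 + r) = 1.04670 / 1.02360 = 1.022567
Break-even inflation = 1.022567 − 1 → 2.257%.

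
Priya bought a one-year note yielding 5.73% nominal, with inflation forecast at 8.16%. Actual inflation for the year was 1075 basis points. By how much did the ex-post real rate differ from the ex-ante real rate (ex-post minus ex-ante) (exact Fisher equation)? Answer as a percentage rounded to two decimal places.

Ex-ante: (1 + 0.0573)/(1 + 0.0816) − 1 = -2.2467%
Ex-post: (1 + 0.0573)/(1 + 0.1075) − 1 = -4.5327%
Difference (ex-post − ex-ante) = -2.2861% → -2.29%.

-2.29%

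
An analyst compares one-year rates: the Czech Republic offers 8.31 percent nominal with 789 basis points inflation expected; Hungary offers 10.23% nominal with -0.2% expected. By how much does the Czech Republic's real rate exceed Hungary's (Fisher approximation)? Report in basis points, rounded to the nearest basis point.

The Czech Republic: 8.31% − 7.89% = 0.420%
Hungary: 10.23% − (-0.2%) = 10.430%
Differential = -10.010% → -1001 basis points.

-1001 basis points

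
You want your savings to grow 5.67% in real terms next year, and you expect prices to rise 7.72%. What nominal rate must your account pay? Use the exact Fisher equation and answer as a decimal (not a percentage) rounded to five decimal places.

(1 + i) = (1 + r)(1 + π) = 1.05670 × 1.07720 = 1.13827724
i = 1.13827724 − 1, so the required nominal rate is 0.13828.

0.13828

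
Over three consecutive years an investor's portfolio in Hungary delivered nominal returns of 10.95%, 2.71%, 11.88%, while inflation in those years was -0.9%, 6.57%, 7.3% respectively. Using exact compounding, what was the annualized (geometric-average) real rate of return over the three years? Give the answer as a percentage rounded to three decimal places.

4.007%

Nominal growth factor = 1.1095 × 1.0271 × 1.1188 = 1.27494806
Price-level growth factor = 0.9910 × 1.0657 × 1.0730 = 1.13320464
Real growth factor = 1.27494806 / 1.13320464 = 1.12508193
Annualized real rate = 1.12508193^(1/3) − 1 = 4.0067% → 4.007%.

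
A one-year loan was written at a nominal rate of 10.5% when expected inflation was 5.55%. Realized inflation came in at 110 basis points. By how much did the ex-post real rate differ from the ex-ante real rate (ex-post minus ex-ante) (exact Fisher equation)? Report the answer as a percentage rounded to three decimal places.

4.608%

Ex-ante: (1 + 0.1050)/(1 + 0.0555) − 1 = 4.6897%
Ex-post: (1 + 0.1050)/(1 + 0.0110) − 1 = 9.2977%
Difference (ex-post − ex-ante) = 4.6080% → 4.608%.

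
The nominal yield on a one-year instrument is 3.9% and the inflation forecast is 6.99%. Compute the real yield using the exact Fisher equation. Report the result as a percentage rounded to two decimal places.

By the Fisher equation, 1 + r = (1 + i)/(1 + π).
1 + r = 1.03900 / 1.06990 = 0.971119
r = 0.971119 − 1 = -2.8881%, i.e. -2.89%.

-2.89%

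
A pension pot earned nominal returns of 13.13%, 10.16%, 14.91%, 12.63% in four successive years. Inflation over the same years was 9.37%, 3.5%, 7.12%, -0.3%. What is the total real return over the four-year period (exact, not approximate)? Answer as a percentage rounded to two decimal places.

33.42%

Compound the nominal returns: 1.1313 × 1.1016 × 1.1491 × 1.1263 = 1.612923.
Compound inflation: 1.0937 × 1.0350 × 1.0712 × 0.9970 = 1.208939.
Deflate: 1.612923 / 1.208939 = 1.334164.
Total real return = 1.334164 − 1 → 33.42%.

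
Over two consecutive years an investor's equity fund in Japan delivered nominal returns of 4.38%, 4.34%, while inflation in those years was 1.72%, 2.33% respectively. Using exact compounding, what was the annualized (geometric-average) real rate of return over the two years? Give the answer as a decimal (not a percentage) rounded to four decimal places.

0.0229

Nominal growth factor = 1.0438 × 1.0434 = 1.08910092
Price-level growth factor = 1.0172 × 1.0233 = 1.04090076
Real growth factor = 1.08910092 / 1.04090076 = 1.04630620
Annualized real rate = 1.04630620^(1/2) − 1 = 2.2891% → 0.0229.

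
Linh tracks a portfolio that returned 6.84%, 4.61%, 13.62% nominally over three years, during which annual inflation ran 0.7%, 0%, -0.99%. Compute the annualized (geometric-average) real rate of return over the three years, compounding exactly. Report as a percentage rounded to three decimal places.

8.397%

Compound the nominal returns: 1.0684 × 1.0461 × 1.1362 = 1.26987761.
Compound inflation: 1.0070 × 1.0000 × 0.9901 = 0.99703070.
Deflate: 1.26987761 / 0.99703070 = 1.27365949.
Annualized real rate = 1.27365949^(1/3) − 1 = 8.3971% → 8.397%.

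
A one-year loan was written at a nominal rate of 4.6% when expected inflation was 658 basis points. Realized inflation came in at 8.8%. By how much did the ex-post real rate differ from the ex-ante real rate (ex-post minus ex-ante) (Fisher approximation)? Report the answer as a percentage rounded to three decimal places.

Ex-ante: 4.6% − 6.58% = -1.980%
Ex-post: 4.6% − 8.8% = -4.200%
Difference (ex-post − ex-ante) = -2.2200% → -2.220%.

-2.220%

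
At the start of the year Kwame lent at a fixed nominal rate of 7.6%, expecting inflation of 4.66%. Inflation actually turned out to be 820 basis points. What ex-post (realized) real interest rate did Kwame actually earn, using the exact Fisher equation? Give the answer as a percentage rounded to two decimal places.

-0.55%

Ex-post: (1 + 0.0760)/(1 + 0.0820) − 1 = -0.5545%
So the realized real rate is -0.55%.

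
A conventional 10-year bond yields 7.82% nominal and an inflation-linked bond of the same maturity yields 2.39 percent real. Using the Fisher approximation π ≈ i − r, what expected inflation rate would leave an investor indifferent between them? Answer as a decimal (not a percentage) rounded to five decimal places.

π ≈ i − r = 7.82% − 2.39% → 0.05430.

0.05430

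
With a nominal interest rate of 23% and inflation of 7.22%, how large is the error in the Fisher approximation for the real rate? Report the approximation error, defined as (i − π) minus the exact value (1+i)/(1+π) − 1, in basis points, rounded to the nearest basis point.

Approximate: r ≈ 23.000% − 7.220% = 15.7800%
Exact: (1 + 0.2300)/(1 + 0.0722) − 1 = 14.7174%
Error = 15.7800% − 14.7174% = 1.0626% → 106 basis points.

106 basis points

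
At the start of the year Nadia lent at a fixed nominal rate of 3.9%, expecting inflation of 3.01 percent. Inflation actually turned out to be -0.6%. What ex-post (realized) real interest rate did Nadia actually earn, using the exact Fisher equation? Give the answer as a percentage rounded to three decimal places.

4.527%

Ex-post: (1 + 0.0390)/(1 − 0.0060) − 1 = 4.5272%
So the realized real rate is 4.527%.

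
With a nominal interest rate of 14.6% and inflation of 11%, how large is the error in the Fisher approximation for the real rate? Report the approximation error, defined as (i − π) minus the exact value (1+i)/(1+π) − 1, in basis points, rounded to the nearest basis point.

36 basis points

Approximate: r ≈ 14.600% − 11.000% = 3.6000%
Exact: (1 + 0.1460)/(1 + 0.1100) − 1 = 3.2432%
Error = 3.6000% − 3.2432% = 0.3568% → 36 basis points.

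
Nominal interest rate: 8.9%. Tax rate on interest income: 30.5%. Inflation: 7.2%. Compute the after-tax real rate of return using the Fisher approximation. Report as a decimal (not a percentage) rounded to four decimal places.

After-tax nominal return = 8.9% × (1 − 0.305) = 6.1855%.
r ≈ 6.1855% − 7.2% → -0.0101.

-0.0101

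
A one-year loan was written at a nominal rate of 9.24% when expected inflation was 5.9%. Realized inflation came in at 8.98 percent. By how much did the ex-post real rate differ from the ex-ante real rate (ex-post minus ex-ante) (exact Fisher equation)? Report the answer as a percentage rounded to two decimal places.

Ex-ante: (1 + 0.0924)/(1 + 0.0590) − 1 = 3.1539%
Ex-post: (1 + 0.0924)/(1 + 0.0898) − 1 = 0.2386%
Difference (ex-post − ex-ante) = -2.9153% → -2.92%.

-2.92%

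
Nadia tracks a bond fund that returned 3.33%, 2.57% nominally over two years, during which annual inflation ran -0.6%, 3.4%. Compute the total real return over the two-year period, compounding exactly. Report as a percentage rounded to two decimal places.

3.12%

Nominal growth factor = 1.0333 × 1.0257 = 1.059856
Price-level growth factor = 0.9940 × 1.0340 = 1.027796
Real growth factor = 1.059856 / 1.027796 = 1.031193
Total real return = 1.031193 − 1 → 3.12%.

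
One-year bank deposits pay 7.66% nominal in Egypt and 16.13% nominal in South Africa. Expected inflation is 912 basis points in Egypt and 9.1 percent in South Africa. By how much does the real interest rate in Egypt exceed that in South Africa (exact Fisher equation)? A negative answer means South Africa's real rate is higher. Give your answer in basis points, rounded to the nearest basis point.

Egypt: (1 + 0.0766)/(1 + 0.0912) − 1 = -1.3380%
South Africa: (1 + 0.1613)/(1 + 0.0910) − 1 = 6.4436%
Differential = -1.3380% − 6.4436% = -7.7816% → -778 basis points.

-778 basis points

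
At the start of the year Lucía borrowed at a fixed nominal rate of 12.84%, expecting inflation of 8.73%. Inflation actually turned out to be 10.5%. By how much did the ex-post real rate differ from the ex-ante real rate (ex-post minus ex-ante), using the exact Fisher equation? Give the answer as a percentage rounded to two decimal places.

Ex-ante: (1 + 0.1284)/(1 + 0.0873) − 1 = 3.7800%
Ex-post: (1 + 0.1284)/(1 + 0.1050) − 1 = 2.1176%
Difference (ex-post − ex-ante) = -1.6624% → -1.66%.

-1.66%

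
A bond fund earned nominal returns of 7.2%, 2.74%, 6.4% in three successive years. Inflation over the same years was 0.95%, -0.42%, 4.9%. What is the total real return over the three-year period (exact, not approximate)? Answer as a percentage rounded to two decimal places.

Nominal growth factor = 1.0720 × 1.0274 × 1.0640 = 1.171861
Price-level growth factor = 1.0095 × 0.9958 × 1.0490 = 1.054518
Real growth factor = 1.171861 / 1.054518 = 1.111276
Total real return = 1.111276 − 1 → 11.13%.

11.13%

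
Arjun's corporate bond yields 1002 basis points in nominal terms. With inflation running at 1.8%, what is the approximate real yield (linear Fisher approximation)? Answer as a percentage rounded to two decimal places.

r ≈ i − π = 10.02% − 1.8% = 8.22%.

8.22%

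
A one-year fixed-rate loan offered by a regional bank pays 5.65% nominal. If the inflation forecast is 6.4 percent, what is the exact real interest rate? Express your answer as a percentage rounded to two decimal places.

1 + r = 1.05650 / 1.06400 = 0.992951
r = 0.992951 − 1 = -0.7049%, i.e. -0.70%.

-0.70%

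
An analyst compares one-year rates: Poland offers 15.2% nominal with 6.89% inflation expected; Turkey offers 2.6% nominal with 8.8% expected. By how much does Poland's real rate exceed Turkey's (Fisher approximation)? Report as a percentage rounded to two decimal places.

14.51%

Poland: 15.2% − 6.89% = 8.310%
Turkey: 2.6% − 8.8% = -6.200%
Differential = 14.510% → 14.51%.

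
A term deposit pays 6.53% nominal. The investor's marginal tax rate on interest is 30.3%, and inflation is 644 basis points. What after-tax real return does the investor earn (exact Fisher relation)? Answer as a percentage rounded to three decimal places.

-1.774%

After-tax nominal return = 6.53% × (1 − 0.303) = 4.55141%.
1 + r = 1.0455141 / 1.06440 = 0.982257
After-tax real rate = 0.982257 − 1 → -1.774%.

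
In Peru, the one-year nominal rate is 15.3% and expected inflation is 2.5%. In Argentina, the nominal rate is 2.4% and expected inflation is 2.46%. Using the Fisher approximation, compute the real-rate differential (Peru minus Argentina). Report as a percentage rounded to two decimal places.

12.86%

Peru: 15.3% − 2.5% = 12.800%
Argentina: 2.4% − 2.46% = -0.060%
Differential = 12.860% → 12.86%.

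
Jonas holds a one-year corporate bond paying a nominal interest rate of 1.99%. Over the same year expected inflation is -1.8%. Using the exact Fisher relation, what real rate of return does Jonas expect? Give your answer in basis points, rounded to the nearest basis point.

386 basis points

By the Fisher relation, 1 + r = (1 + i)/(1 + π).
1 + r = 1.01990 / 0.98200 = 1.038595
r = 1.038595 − 1 = 3.8595%, i.e. 386 basis points.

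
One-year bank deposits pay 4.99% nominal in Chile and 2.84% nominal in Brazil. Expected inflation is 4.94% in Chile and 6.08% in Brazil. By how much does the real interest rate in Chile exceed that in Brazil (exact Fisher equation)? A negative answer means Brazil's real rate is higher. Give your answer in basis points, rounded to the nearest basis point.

Chile: (1 + 0.0499)/(1 + 0.0494) − 1 = 0.0476%
Brazil: (1 + 0.0284)/(1 + 0.0608) − 1 = -3.0543%
Differential = 0.0476% − (-3.0543%) = 3.1019% → 310 basis points.

310 basis points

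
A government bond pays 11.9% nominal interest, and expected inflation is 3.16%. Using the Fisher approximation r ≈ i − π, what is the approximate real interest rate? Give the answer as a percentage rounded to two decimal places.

8.74%

r ≈ i − π = 11.9% − 3.16% = 8.74%.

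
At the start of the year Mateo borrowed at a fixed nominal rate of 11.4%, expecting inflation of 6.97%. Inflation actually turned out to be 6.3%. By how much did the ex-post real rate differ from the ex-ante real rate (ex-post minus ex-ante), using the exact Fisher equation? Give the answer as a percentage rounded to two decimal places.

0.66%

Ex-ante: (1 + 0.1140)/(1 + 0.0697) − 1 = 4.1413%
Ex-post: (1 + 0.1140)/(1 + 0.0630) − 1 = 4.7977%
Difference (ex-post − ex-ante) = 0.6564% → 0.66%.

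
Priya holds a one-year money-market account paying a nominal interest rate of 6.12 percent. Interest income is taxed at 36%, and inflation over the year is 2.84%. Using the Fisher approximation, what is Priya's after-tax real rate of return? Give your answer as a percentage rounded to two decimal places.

After-tax nominal return = 6.12% × (1 − 0.36) = 3.9168%.
r ≈ 3.9168% − 2.84% → 1.08%.

1.08%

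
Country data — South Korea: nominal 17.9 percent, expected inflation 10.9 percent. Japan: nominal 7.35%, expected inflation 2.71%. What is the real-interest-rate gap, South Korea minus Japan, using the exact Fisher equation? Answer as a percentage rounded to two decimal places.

1.79%

South Korea: (1 + 0.1790)/(1 + 0.1090) − 1 = 6.3120%
Japan: (1 + 0.0735)/(1 + 0.0271) − 1 = 4.5176%
Differential = 6.3120% − 4.5176% = 1.7944% → 1.79%.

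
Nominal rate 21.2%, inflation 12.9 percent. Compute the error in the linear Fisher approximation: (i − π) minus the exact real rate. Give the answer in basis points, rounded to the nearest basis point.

Approximate: r ≈ 21.200% − 12.900% = 8.3000%
Exact: (1 + 0.2120)/(1 + 0.1290) − 1 = 7.3516%
Error = 8.3000% − 7.3516% = 0.9484% → 95 basis points.

95 basis points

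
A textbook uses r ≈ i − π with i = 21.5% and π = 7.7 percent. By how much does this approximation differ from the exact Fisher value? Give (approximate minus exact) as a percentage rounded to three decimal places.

0.987%

Approximate: r ≈ 21.500% − 7.700% = 13.8000%
Exact: (1 + 0.2150)/(1 + 0.0770) − 1 = 12.8134%
Error = 13.8000% − 12.8134% = 0.9866% → 0.987%.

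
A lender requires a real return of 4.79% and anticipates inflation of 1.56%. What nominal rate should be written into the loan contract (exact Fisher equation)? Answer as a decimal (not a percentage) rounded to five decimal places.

0.06425

(1 + i) = (1 + r)(1 + π) = 1.04790 × 1.01560 = 1.06424724
i = 1.06424724 − 1, so the required nominal rate is 0.06425.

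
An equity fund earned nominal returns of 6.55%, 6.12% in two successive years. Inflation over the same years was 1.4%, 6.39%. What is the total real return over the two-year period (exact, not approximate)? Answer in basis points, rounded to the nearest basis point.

481 basis points

Nominal growth factor = 1.0655 × 1.0612 = 1.130709
Price-level growth factor = 1.0140 × 1.0639 = 1.078795
Real growth factor = 1.130709 / 1.078795 = 1.048122
Total real return = 1.048122 − 1 → 481 basis points.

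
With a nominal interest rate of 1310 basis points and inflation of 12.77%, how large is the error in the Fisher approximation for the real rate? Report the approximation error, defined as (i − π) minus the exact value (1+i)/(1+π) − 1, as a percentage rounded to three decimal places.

0.037%

Approximate: r ≈ 13.100% − 12.770% = 0.3300%
Exact: (1 + 0.1310)/(1 + 0.1277) − 1 = 0.2926%
Error = 0.3300% − 0.2926% = 0.0374% → 0.037%.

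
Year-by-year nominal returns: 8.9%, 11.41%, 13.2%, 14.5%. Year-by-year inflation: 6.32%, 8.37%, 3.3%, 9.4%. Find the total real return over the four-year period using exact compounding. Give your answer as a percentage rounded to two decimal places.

20.77%

Compound the nominal returns: 1.0890 × 1.1141 × 1.1320 × 1.1450 = 1.572548.
Compound inflation: 1.0632 × 1.0837 × 1.0330 × 1.0940 = 1.302092.
Deflate: 1.572548 / 1.302092 = 1.207709.
Total real return = 1.207709 − 1 → 20.77%.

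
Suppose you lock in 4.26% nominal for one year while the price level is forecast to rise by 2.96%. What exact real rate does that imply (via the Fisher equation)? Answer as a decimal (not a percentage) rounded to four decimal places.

By the Fisher equation, 1 + r = (1 + i)/(1 + π).
1 + r = 1.04260 / 1.02960 = 1.012626
r = 1.012626 − 1 = 1.2626%, i.e. 0.0126.

0.0126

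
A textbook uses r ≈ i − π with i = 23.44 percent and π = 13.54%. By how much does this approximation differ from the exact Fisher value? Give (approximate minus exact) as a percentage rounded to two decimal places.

1.18%

Approximate: r ≈ 23.440% − 13.540% = 9.9000%
Exact: (1 + 0.2344)/(1 + 0.1354) − 1 = 8.7194%
Error = 9.9000% − 8.7194% = 1.1806% → 1.18%.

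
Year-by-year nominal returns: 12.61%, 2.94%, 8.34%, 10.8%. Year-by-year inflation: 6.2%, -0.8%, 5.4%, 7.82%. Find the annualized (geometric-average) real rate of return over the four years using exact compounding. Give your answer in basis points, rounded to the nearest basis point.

383 basis points

Nominal growth factor = 1.1261 × 1.0294 × 1.0834 × 1.1080 = 1.39152084
Price-level growth factor = 1.0620 × 0.9920 × 1.0540 × 1.0782 = 1.19722597
Real growth factor = 1.39152084 / 1.19722597 = 1.16228755
Annualized real rate = 1.16228755^(1/4) − 1 = 3.8313% → 383 basis points.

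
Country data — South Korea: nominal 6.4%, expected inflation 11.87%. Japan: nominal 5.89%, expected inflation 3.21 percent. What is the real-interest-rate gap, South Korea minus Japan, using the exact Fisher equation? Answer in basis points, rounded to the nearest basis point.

-749 basis points

South Korea: (1 + 0.0640)/(1 + 0.1187) − 1 = -4.8896%
Japan: (1 + 0.0589)/(1 + 0.0321) − 1 = 2.5966%
Differential = -4.8896% − 2.5966% = -7.4863% → -749 basis points.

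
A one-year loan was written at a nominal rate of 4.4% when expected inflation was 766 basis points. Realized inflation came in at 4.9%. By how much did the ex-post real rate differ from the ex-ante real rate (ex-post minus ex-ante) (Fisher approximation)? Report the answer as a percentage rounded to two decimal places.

Ex-ante: 4.4% − 7.66% = -3.260%
Ex-post: 4.4% − 4.9% = -0.500%
Difference (ex-post − ex-ante) = 2.7600% → 2.76%.

2.76%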